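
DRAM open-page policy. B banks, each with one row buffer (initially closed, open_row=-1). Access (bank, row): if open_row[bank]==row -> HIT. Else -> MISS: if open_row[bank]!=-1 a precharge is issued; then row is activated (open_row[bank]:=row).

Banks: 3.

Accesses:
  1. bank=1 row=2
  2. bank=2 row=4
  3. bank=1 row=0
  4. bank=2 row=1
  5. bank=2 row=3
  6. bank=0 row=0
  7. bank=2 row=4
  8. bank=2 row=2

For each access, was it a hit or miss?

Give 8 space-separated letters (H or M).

Answer: M M M M M M M M

Derivation:
Acc 1: bank1 row2 -> MISS (open row2); precharges=0
Acc 2: bank2 row4 -> MISS (open row4); precharges=0
Acc 3: bank1 row0 -> MISS (open row0); precharges=1
Acc 4: bank2 row1 -> MISS (open row1); precharges=2
Acc 5: bank2 row3 -> MISS (open row3); precharges=3
Acc 6: bank0 row0 -> MISS (open row0); precharges=3
Acc 7: bank2 row4 -> MISS (open row4); precharges=4
Acc 8: bank2 row2 -> MISS (open row2); precharges=5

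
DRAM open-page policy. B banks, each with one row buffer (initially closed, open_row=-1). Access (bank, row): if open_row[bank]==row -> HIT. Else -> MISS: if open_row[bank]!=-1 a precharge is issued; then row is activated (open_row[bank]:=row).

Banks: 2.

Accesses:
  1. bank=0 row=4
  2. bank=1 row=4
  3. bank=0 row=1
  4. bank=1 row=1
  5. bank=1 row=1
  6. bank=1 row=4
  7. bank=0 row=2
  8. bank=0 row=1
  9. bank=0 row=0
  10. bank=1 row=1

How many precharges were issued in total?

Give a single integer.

Answer: 7

Derivation:
Acc 1: bank0 row4 -> MISS (open row4); precharges=0
Acc 2: bank1 row4 -> MISS (open row4); precharges=0
Acc 3: bank0 row1 -> MISS (open row1); precharges=1
Acc 4: bank1 row1 -> MISS (open row1); precharges=2
Acc 5: bank1 row1 -> HIT
Acc 6: bank1 row4 -> MISS (open row4); precharges=3
Acc 7: bank0 row2 -> MISS (open row2); precharges=4
Acc 8: bank0 row1 -> MISS (open row1); precharges=5
Acc 9: bank0 row0 -> MISS (open row0); precharges=6
Acc 10: bank1 row1 -> MISS (open row1); precharges=7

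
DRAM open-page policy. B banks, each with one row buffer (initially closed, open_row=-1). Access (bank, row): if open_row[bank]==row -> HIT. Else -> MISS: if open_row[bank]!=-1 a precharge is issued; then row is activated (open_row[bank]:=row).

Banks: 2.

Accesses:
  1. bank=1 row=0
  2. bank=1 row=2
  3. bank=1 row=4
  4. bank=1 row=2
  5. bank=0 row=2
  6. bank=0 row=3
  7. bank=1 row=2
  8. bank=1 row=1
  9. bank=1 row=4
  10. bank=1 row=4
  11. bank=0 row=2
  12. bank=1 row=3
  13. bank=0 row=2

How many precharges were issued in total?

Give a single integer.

Acc 1: bank1 row0 -> MISS (open row0); precharges=0
Acc 2: bank1 row2 -> MISS (open row2); precharges=1
Acc 3: bank1 row4 -> MISS (open row4); precharges=2
Acc 4: bank1 row2 -> MISS (open row2); precharges=3
Acc 5: bank0 row2 -> MISS (open row2); precharges=3
Acc 6: bank0 row3 -> MISS (open row3); precharges=4
Acc 7: bank1 row2 -> HIT
Acc 8: bank1 row1 -> MISS (open row1); precharges=5
Acc 9: bank1 row4 -> MISS (open row4); precharges=6
Acc 10: bank1 row4 -> HIT
Acc 11: bank0 row2 -> MISS (open row2); precharges=7
Acc 12: bank1 row3 -> MISS (open row3); precharges=8
Acc 13: bank0 row2 -> HIT

Answer: 8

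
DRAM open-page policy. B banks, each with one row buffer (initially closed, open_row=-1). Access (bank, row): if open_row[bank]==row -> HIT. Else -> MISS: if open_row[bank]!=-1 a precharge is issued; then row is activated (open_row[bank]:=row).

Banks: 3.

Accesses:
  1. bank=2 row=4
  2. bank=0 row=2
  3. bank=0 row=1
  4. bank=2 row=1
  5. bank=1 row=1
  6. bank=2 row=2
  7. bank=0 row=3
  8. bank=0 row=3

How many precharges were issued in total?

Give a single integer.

Answer: 4

Derivation:
Acc 1: bank2 row4 -> MISS (open row4); precharges=0
Acc 2: bank0 row2 -> MISS (open row2); precharges=0
Acc 3: bank0 row1 -> MISS (open row1); precharges=1
Acc 4: bank2 row1 -> MISS (open row1); precharges=2
Acc 5: bank1 row1 -> MISS (open row1); precharges=2
Acc 6: bank2 row2 -> MISS (open row2); precharges=3
Acc 7: bank0 row3 -> MISS (open row3); precharges=4
Acc 8: bank0 row3 -> HIT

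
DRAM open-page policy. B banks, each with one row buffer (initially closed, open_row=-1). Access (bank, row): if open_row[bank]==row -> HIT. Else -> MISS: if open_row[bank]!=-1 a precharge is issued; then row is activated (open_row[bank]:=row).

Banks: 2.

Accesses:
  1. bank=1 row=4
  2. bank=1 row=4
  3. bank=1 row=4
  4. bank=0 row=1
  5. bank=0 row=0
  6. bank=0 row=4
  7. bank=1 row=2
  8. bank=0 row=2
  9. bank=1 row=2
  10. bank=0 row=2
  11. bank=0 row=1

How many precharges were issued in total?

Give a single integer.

Acc 1: bank1 row4 -> MISS (open row4); precharges=0
Acc 2: bank1 row4 -> HIT
Acc 3: bank1 row4 -> HIT
Acc 4: bank0 row1 -> MISS (open row1); precharges=0
Acc 5: bank0 row0 -> MISS (open row0); precharges=1
Acc 6: bank0 row4 -> MISS (open row4); precharges=2
Acc 7: bank1 row2 -> MISS (open row2); precharges=3
Acc 8: bank0 row2 -> MISS (open row2); precharges=4
Acc 9: bank1 row2 -> HIT
Acc 10: bank0 row2 -> HIT
Acc 11: bank0 row1 -> MISS (open row1); precharges=5

Answer: 5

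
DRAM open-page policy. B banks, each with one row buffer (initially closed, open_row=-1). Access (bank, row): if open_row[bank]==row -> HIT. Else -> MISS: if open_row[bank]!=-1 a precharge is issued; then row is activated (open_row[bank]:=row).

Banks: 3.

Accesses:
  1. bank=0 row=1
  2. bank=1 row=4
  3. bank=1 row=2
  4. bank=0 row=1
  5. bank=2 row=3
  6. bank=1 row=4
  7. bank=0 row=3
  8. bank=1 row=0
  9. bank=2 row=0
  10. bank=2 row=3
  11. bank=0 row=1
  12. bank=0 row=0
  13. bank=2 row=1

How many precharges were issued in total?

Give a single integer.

Answer: 9

Derivation:
Acc 1: bank0 row1 -> MISS (open row1); precharges=0
Acc 2: bank1 row4 -> MISS (open row4); precharges=0
Acc 3: bank1 row2 -> MISS (open row2); precharges=1
Acc 4: bank0 row1 -> HIT
Acc 5: bank2 row3 -> MISS (open row3); precharges=1
Acc 6: bank1 row4 -> MISS (open row4); precharges=2
Acc 7: bank0 row3 -> MISS (open row3); precharges=3
Acc 8: bank1 row0 -> MISS (open row0); precharges=4
Acc 9: bank2 row0 -> MISS (open row0); precharges=5
Acc 10: bank2 row3 -> MISS (open row3); precharges=6
Acc 11: bank0 row1 -> MISS (open row1); precharges=7
Acc 12: bank0 row0 -> MISS (open row0); precharges=8
Acc 13: bank2 row1 -> MISS (open row1); precharges=9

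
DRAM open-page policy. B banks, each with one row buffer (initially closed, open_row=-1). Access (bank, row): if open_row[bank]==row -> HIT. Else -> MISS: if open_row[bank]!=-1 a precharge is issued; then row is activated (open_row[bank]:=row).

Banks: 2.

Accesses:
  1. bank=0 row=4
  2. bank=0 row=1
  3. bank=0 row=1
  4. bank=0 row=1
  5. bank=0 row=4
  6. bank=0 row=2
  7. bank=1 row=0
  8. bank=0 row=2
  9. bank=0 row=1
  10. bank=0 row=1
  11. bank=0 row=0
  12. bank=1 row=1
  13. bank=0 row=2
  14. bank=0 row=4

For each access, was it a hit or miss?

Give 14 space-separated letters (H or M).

Acc 1: bank0 row4 -> MISS (open row4); precharges=0
Acc 2: bank0 row1 -> MISS (open row1); precharges=1
Acc 3: bank0 row1 -> HIT
Acc 4: bank0 row1 -> HIT
Acc 5: bank0 row4 -> MISS (open row4); precharges=2
Acc 6: bank0 row2 -> MISS (open row2); precharges=3
Acc 7: bank1 row0 -> MISS (open row0); precharges=3
Acc 8: bank0 row2 -> HIT
Acc 9: bank0 row1 -> MISS (open row1); precharges=4
Acc 10: bank0 row1 -> HIT
Acc 11: bank0 row0 -> MISS (open row0); precharges=5
Acc 12: bank1 row1 -> MISS (open row1); precharges=6
Acc 13: bank0 row2 -> MISS (open row2); precharges=7
Acc 14: bank0 row4 -> MISS (open row4); precharges=8

Answer: M M H H M M M H M H M M M M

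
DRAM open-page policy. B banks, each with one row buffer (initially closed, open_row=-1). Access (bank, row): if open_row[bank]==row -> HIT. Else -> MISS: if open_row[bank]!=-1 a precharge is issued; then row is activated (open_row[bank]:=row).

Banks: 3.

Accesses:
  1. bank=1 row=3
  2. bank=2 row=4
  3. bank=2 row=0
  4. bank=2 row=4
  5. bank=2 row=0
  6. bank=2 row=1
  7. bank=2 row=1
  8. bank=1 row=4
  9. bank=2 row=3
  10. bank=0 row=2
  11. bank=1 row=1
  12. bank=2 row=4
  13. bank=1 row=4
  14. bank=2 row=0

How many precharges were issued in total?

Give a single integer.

Answer: 10

Derivation:
Acc 1: bank1 row3 -> MISS (open row3); precharges=0
Acc 2: bank2 row4 -> MISS (open row4); precharges=0
Acc 3: bank2 row0 -> MISS (open row0); precharges=1
Acc 4: bank2 row4 -> MISS (open row4); precharges=2
Acc 5: bank2 row0 -> MISS (open row0); precharges=3
Acc 6: bank2 row1 -> MISS (open row1); precharges=4
Acc 7: bank2 row1 -> HIT
Acc 8: bank1 row4 -> MISS (open row4); precharges=5
Acc 9: bank2 row3 -> MISS (open row3); precharges=6
Acc 10: bank0 row2 -> MISS (open row2); precharges=6
Acc 11: bank1 row1 -> MISS (open row1); precharges=7
Acc 12: bank2 row4 -> MISS (open row4); precharges=8
Acc 13: bank1 row4 -> MISS (open row4); precharges=9
Acc 14: bank2 row0 -> MISS (open row0); precharges=10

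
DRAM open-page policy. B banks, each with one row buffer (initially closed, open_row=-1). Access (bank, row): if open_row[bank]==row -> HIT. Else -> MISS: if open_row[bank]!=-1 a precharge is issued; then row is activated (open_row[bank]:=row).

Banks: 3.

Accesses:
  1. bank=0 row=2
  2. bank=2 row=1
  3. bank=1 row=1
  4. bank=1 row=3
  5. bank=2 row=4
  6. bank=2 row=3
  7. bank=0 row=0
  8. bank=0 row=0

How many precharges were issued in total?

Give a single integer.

Answer: 4

Derivation:
Acc 1: bank0 row2 -> MISS (open row2); precharges=0
Acc 2: bank2 row1 -> MISS (open row1); precharges=0
Acc 3: bank1 row1 -> MISS (open row1); precharges=0
Acc 4: bank1 row3 -> MISS (open row3); precharges=1
Acc 5: bank2 row4 -> MISS (open row4); precharges=2
Acc 6: bank2 row3 -> MISS (open row3); precharges=3
Acc 7: bank0 row0 -> MISS (open row0); precharges=4
Acc 8: bank0 row0 -> HIT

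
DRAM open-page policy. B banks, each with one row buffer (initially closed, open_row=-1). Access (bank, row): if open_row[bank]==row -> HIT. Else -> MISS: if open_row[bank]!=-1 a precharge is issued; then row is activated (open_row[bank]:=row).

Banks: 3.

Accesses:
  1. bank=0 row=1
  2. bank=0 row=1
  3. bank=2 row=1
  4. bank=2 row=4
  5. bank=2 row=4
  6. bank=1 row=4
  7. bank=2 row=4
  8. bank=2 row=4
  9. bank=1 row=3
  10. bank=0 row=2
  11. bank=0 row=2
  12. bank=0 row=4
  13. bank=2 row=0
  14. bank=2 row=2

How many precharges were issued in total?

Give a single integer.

Acc 1: bank0 row1 -> MISS (open row1); precharges=0
Acc 2: bank0 row1 -> HIT
Acc 3: bank2 row1 -> MISS (open row1); precharges=0
Acc 4: bank2 row4 -> MISS (open row4); precharges=1
Acc 5: bank2 row4 -> HIT
Acc 6: bank1 row4 -> MISS (open row4); precharges=1
Acc 7: bank2 row4 -> HIT
Acc 8: bank2 row4 -> HIT
Acc 9: bank1 row3 -> MISS (open row3); precharges=2
Acc 10: bank0 row2 -> MISS (open row2); precharges=3
Acc 11: bank0 row2 -> HIT
Acc 12: bank0 row4 -> MISS (open row4); precharges=4
Acc 13: bank2 row0 -> MISS (open row0); precharges=5
Acc 14: bank2 row2 -> MISS (open row2); precharges=6

Answer: 6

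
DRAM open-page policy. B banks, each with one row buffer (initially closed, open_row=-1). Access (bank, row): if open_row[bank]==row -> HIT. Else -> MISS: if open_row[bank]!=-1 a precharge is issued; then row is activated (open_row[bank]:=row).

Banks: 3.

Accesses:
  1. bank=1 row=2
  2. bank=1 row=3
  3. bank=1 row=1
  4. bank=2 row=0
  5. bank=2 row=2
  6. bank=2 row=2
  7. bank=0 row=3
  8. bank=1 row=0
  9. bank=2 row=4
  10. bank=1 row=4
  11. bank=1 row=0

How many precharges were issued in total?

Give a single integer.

Acc 1: bank1 row2 -> MISS (open row2); precharges=0
Acc 2: bank1 row3 -> MISS (open row3); precharges=1
Acc 3: bank1 row1 -> MISS (open row1); precharges=2
Acc 4: bank2 row0 -> MISS (open row0); precharges=2
Acc 5: bank2 row2 -> MISS (open row2); precharges=3
Acc 6: bank2 row2 -> HIT
Acc 7: bank0 row3 -> MISS (open row3); precharges=3
Acc 8: bank1 row0 -> MISS (open row0); precharges=4
Acc 9: bank2 row4 -> MISS (open row4); precharges=5
Acc 10: bank1 row4 -> MISS (open row4); precharges=6
Acc 11: bank1 row0 -> MISS (open row0); precharges=7

Answer: 7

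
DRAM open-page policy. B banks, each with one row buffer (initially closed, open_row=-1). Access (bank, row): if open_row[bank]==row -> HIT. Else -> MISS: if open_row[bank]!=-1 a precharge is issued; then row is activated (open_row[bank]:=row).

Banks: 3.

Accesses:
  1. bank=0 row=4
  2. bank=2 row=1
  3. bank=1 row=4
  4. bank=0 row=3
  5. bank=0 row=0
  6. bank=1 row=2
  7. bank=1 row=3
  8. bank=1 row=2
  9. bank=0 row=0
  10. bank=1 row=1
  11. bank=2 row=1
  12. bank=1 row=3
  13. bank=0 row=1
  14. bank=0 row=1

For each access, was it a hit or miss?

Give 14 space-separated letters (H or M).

Answer: M M M M M M M M H M H M M H

Derivation:
Acc 1: bank0 row4 -> MISS (open row4); precharges=0
Acc 2: bank2 row1 -> MISS (open row1); precharges=0
Acc 3: bank1 row4 -> MISS (open row4); precharges=0
Acc 4: bank0 row3 -> MISS (open row3); precharges=1
Acc 5: bank0 row0 -> MISS (open row0); precharges=2
Acc 6: bank1 row2 -> MISS (open row2); precharges=3
Acc 7: bank1 row3 -> MISS (open row3); precharges=4
Acc 8: bank1 row2 -> MISS (open row2); precharges=5
Acc 9: bank0 row0 -> HIT
Acc 10: bank1 row1 -> MISS (open row1); precharges=6
Acc 11: bank2 row1 -> HIT
Acc 12: bank1 row3 -> MISS (open row3); precharges=7
Acc 13: bank0 row1 -> MISS (open row1); precharges=8
Acc 14: bank0 row1 -> HIT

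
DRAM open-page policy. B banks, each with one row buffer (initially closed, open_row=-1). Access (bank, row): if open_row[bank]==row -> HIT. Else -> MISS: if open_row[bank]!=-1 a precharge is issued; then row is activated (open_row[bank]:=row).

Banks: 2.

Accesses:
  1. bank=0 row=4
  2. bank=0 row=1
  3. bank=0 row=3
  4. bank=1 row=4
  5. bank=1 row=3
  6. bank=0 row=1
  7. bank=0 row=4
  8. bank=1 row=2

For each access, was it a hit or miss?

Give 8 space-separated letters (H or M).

Answer: M M M M M M M M

Derivation:
Acc 1: bank0 row4 -> MISS (open row4); precharges=0
Acc 2: bank0 row1 -> MISS (open row1); precharges=1
Acc 3: bank0 row3 -> MISS (open row3); precharges=2
Acc 4: bank1 row4 -> MISS (open row4); precharges=2
Acc 5: bank1 row3 -> MISS (open row3); precharges=3
Acc 6: bank0 row1 -> MISS (open row1); precharges=4
Acc 7: bank0 row4 -> MISS (open row4); precharges=5
Acc 8: bank1 row2 -> MISS (open row2); precharges=6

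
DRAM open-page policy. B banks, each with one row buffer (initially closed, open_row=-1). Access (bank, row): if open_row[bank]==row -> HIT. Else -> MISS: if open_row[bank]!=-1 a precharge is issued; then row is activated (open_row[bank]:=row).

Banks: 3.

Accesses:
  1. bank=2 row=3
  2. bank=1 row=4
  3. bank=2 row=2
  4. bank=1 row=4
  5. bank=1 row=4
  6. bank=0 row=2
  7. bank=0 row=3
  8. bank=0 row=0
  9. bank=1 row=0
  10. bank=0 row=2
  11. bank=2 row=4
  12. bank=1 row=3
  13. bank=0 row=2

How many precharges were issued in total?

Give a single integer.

Acc 1: bank2 row3 -> MISS (open row3); precharges=0
Acc 2: bank1 row4 -> MISS (open row4); precharges=0
Acc 3: bank2 row2 -> MISS (open row2); precharges=1
Acc 4: bank1 row4 -> HIT
Acc 5: bank1 row4 -> HIT
Acc 6: bank0 row2 -> MISS (open row2); precharges=1
Acc 7: bank0 row3 -> MISS (open row3); precharges=2
Acc 8: bank0 row0 -> MISS (open row0); precharges=3
Acc 9: bank1 row0 -> MISS (open row0); precharges=4
Acc 10: bank0 row2 -> MISS (open row2); precharges=5
Acc 11: bank2 row4 -> MISS (open row4); precharges=6
Acc 12: bank1 row3 -> MISS (open row3); precharges=7
Acc 13: bank0 row2 -> HIT

Answer: 7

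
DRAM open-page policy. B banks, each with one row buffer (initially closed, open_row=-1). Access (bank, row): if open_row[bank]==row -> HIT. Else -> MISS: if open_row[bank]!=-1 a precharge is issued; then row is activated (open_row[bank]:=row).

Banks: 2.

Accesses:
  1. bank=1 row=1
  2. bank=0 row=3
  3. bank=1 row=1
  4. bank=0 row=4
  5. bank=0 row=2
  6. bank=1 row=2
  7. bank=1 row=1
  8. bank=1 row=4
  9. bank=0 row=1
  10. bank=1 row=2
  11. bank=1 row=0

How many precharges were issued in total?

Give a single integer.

Answer: 8

Derivation:
Acc 1: bank1 row1 -> MISS (open row1); precharges=0
Acc 2: bank0 row3 -> MISS (open row3); precharges=0
Acc 3: bank1 row1 -> HIT
Acc 4: bank0 row4 -> MISS (open row4); precharges=1
Acc 5: bank0 row2 -> MISS (open row2); precharges=2
Acc 6: bank1 row2 -> MISS (open row2); precharges=3
Acc 7: bank1 row1 -> MISS (open row1); precharges=4
Acc 8: bank1 row4 -> MISS (open row4); precharges=5
Acc 9: bank0 row1 -> MISS (open row1); precharges=6
Acc 10: bank1 row2 -> MISS (open row2); precharges=7
Acc 11: bank1 row0 -> MISS (open row0); precharges=8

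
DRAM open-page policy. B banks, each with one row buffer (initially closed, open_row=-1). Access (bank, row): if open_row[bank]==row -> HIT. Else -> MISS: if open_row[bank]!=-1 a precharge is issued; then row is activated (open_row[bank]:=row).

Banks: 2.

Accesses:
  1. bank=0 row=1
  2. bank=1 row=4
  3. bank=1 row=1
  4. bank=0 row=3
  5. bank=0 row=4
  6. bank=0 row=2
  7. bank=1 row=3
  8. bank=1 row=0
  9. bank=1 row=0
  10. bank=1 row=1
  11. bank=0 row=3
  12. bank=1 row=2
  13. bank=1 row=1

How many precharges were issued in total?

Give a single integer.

Answer: 10

Derivation:
Acc 1: bank0 row1 -> MISS (open row1); precharges=0
Acc 2: bank1 row4 -> MISS (open row4); precharges=0
Acc 3: bank1 row1 -> MISS (open row1); precharges=1
Acc 4: bank0 row3 -> MISS (open row3); precharges=2
Acc 5: bank0 row4 -> MISS (open row4); precharges=3
Acc 6: bank0 row2 -> MISS (open row2); precharges=4
Acc 7: bank1 row3 -> MISS (open row3); precharges=5
Acc 8: bank1 row0 -> MISS (open row0); precharges=6
Acc 9: bank1 row0 -> HIT
Acc 10: bank1 row1 -> MISS (open row1); precharges=7
Acc 11: bank0 row3 -> MISS (open row3); precharges=8
Acc 12: bank1 row2 -> MISS (open row2); precharges=9
Acc 13: bank1 row1 -> MISS (open row1); precharges=10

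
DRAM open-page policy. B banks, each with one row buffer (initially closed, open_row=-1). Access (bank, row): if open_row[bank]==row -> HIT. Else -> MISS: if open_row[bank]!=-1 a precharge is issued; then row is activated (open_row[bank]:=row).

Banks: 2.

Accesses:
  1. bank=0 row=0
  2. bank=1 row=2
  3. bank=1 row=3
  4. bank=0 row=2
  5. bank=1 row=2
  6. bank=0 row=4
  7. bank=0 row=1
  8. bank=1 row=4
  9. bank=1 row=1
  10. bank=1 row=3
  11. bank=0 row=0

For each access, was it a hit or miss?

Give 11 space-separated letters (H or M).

Answer: M M M M M M M M M M M

Derivation:
Acc 1: bank0 row0 -> MISS (open row0); precharges=0
Acc 2: bank1 row2 -> MISS (open row2); precharges=0
Acc 3: bank1 row3 -> MISS (open row3); precharges=1
Acc 4: bank0 row2 -> MISS (open row2); precharges=2
Acc 5: bank1 row2 -> MISS (open row2); precharges=3
Acc 6: bank0 row4 -> MISS (open row4); precharges=4
Acc 7: bank0 row1 -> MISS (open row1); precharges=5
Acc 8: bank1 row4 -> MISS (open row4); precharges=6
Acc 9: bank1 row1 -> MISS (open row1); precharges=7
Acc 10: bank1 row3 -> MISS (open row3); precharges=8
Acc 11: bank0 row0 -> MISS (open row0); precharges=9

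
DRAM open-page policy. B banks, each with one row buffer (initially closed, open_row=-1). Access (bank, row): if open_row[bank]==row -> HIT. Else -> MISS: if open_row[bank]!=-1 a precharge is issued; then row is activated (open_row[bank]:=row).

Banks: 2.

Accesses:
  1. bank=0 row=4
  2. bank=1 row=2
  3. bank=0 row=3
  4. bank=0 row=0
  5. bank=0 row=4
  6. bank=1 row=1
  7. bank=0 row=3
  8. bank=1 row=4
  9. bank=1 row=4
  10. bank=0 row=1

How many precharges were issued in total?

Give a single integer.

Acc 1: bank0 row4 -> MISS (open row4); precharges=0
Acc 2: bank1 row2 -> MISS (open row2); precharges=0
Acc 3: bank0 row3 -> MISS (open row3); precharges=1
Acc 4: bank0 row0 -> MISS (open row0); precharges=2
Acc 5: bank0 row4 -> MISS (open row4); precharges=3
Acc 6: bank1 row1 -> MISS (open row1); precharges=4
Acc 7: bank0 row3 -> MISS (open row3); precharges=5
Acc 8: bank1 row4 -> MISS (open row4); precharges=6
Acc 9: bank1 row4 -> HIT
Acc 10: bank0 row1 -> MISS (open row1); precharges=7

Answer: 7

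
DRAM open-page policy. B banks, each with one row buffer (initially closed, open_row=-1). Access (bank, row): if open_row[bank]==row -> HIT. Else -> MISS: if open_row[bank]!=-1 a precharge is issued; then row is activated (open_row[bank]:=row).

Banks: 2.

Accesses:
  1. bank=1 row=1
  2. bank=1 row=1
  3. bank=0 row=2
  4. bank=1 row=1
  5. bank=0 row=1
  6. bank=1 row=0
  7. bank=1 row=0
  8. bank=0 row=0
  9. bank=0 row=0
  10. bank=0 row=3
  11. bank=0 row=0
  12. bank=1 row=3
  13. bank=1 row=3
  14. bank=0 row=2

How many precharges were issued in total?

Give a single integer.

Acc 1: bank1 row1 -> MISS (open row1); precharges=0
Acc 2: bank1 row1 -> HIT
Acc 3: bank0 row2 -> MISS (open row2); precharges=0
Acc 4: bank1 row1 -> HIT
Acc 5: bank0 row1 -> MISS (open row1); precharges=1
Acc 6: bank1 row0 -> MISS (open row0); precharges=2
Acc 7: bank1 row0 -> HIT
Acc 8: bank0 row0 -> MISS (open row0); precharges=3
Acc 9: bank0 row0 -> HIT
Acc 10: bank0 row3 -> MISS (open row3); precharges=4
Acc 11: bank0 row0 -> MISS (open row0); precharges=5
Acc 12: bank1 row3 -> MISS (open row3); precharges=6
Acc 13: bank1 row3 -> HIT
Acc 14: bank0 row2 -> MISS (open row2); precharges=7

Answer: 7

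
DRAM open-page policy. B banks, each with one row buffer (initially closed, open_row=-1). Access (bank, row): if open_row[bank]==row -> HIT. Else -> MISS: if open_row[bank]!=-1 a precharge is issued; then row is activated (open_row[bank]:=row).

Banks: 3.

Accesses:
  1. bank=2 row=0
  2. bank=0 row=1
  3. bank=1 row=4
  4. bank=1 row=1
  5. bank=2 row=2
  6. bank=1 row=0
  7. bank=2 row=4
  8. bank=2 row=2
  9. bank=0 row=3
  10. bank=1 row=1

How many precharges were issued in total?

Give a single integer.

Answer: 7

Derivation:
Acc 1: bank2 row0 -> MISS (open row0); precharges=0
Acc 2: bank0 row1 -> MISS (open row1); precharges=0
Acc 3: bank1 row4 -> MISS (open row4); precharges=0
Acc 4: bank1 row1 -> MISS (open row1); precharges=1
Acc 5: bank2 row2 -> MISS (open row2); precharges=2
Acc 6: bank1 row0 -> MISS (open row0); precharges=3
Acc 7: bank2 row4 -> MISS (open row4); precharges=4
Acc 8: bank2 row2 -> MISS (open row2); precharges=5
Acc 9: bank0 row3 -> MISS (open row3); precharges=6
Acc 10: bank1 row1 -> MISS (open row1); precharges=7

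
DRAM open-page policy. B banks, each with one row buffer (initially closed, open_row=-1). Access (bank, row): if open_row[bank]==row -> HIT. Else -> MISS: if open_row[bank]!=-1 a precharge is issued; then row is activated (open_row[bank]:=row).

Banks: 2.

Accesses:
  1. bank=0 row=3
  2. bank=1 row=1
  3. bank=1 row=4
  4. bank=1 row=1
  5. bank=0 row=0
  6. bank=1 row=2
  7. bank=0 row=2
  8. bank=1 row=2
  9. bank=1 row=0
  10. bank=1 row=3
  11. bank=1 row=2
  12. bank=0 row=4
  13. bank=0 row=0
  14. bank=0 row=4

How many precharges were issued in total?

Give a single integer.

Acc 1: bank0 row3 -> MISS (open row3); precharges=0
Acc 2: bank1 row1 -> MISS (open row1); precharges=0
Acc 3: bank1 row4 -> MISS (open row4); precharges=1
Acc 4: bank1 row1 -> MISS (open row1); precharges=2
Acc 5: bank0 row0 -> MISS (open row0); precharges=3
Acc 6: bank1 row2 -> MISS (open row2); precharges=4
Acc 7: bank0 row2 -> MISS (open row2); precharges=5
Acc 8: bank1 row2 -> HIT
Acc 9: bank1 row0 -> MISS (open row0); precharges=6
Acc 10: bank1 row3 -> MISS (open row3); precharges=7
Acc 11: bank1 row2 -> MISS (open row2); precharges=8
Acc 12: bank0 row4 -> MISS (open row4); precharges=9
Acc 13: bank0 row0 -> MISS (open row0); precharges=10
Acc 14: bank0 row4 -> MISS (open row4); precharges=11

Answer: 11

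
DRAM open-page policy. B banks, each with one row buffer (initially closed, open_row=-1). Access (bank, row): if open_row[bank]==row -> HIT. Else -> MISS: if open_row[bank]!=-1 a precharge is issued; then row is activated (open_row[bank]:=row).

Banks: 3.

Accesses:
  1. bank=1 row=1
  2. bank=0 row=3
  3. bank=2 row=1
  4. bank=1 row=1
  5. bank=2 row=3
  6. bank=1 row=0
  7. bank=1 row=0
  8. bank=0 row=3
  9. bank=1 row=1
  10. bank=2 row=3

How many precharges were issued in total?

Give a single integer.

Answer: 3

Derivation:
Acc 1: bank1 row1 -> MISS (open row1); precharges=0
Acc 2: bank0 row3 -> MISS (open row3); precharges=0
Acc 3: bank2 row1 -> MISS (open row1); precharges=0
Acc 4: bank1 row1 -> HIT
Acc 5: bank2 row3 -> MISS (open row3); precharges=1
Acc 6: bank1 row0 -> MISS (open row0); precharges=2
Acc 7: bank1 row0 -> HIT
Acc 8: bank0 row3 -> HIT
Acc 9: bank1 row1 -> MISS (open row1); precharges=3
Acc 10: bank2 row3 -> HIT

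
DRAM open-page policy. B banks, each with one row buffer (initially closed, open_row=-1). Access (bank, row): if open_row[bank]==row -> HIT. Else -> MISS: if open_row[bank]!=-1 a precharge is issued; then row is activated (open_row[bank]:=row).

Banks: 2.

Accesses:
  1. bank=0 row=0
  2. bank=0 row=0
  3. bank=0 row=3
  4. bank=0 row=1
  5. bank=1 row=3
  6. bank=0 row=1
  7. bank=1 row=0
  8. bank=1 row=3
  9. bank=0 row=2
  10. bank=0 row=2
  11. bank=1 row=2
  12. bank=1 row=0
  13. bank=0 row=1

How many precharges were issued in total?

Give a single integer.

Answer: 8

Derivation:
Acc 1: bank0 row0 -> MISS (open row0); precharges=0
Acc 2: bank0 row0 -> HIT
Acc 3: bank0 row3 -> MISS (open row3); precharges=1
Acc 4: bank0 row1 -> MISS (open row1); precharges=2
Acc 5: bank1 row3 -> MISS (open row3); precharges=2
Acc 6: bank0 row1 -> HIT
Acc 7: bank1 row0 -> MISS (open row0); precharges=3
Acc 8: bank1 row3 -> MISS (open row3); precharges=4
Acc 9: bank0 row2 -> MISS (open row2); precharges=5
Acc 10: bank0 row2 -> HIT
Acc 11: bank1 row2 -> MISS (open row2); precharges=6
Acc 12: bank1 row0 -> MISS (open row0); precharges=7
Acc 13: bank0 row1 -> MISS (open row1); precharges=8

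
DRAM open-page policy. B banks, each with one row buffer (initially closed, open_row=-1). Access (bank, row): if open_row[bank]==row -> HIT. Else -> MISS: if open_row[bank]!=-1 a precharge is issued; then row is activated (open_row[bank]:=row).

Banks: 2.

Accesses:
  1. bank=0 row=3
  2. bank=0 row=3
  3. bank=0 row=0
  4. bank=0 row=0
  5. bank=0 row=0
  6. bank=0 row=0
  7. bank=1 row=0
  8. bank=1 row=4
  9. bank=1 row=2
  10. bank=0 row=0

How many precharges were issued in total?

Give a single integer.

Answer: 3

Derivation:
Acc 1: bank0 row3 -> MISS (open row3); precharges=0
Acc 2: bank0 row3 -> HIT
Acc 3: bank0 row0 -> MISS (open row0); precharges=1
Acc 4: bank0 row0 -> HIT
Acc 5: bank0 row0 -> HIT
Acc 6: bank0 row0 -> HIT
Acc 7: bank1 row0 -> MISS (open row0); precharges=1
Acc 8: bank1 row4 -> MISS (open row4); precharges=2
Acc 9: bank1 row2 -> MISS (open row2); precharges=3
Acc 10: bank0 row0 -> HIT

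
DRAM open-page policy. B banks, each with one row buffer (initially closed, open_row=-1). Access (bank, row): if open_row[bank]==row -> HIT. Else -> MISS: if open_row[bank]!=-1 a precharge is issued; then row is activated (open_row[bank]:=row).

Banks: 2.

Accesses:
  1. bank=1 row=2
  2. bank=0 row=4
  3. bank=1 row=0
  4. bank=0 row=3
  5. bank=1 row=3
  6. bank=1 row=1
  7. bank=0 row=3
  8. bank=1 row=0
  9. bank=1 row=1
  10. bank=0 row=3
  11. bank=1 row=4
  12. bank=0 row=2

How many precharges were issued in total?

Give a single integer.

Answer: 8

Derivation:
Acc 1: bank1 row2 -> MISS (open row2); precharges=0
Acc 2: bank0 row4 -> MISS (open row4); precharges=0
Acc 3: bank1 row0 -> MISS (open row0); precharges=1
Acc 4: bank0 row3 -> MISS (open row3); precharges=2
Acc 5: bank1 row3 -> MISS (open row3); precharges=3
Acc 6: bank1 row1 -> MISS (open row1); precharges=4
Acc 7: bank0 row3 -> HIT
Acc 8: bank1 row0 -> MISS (open row0); precharges=5
Acc 9: bank1 row1 -> MISS (open row1); precharges=6
Acc 10: bank0 row3 -> HIT
Acc 11: bank1 row4 -> MISS (open row4); precharges=7
Acc 12: bank0 row2 -> MISS (open row2); precharges=8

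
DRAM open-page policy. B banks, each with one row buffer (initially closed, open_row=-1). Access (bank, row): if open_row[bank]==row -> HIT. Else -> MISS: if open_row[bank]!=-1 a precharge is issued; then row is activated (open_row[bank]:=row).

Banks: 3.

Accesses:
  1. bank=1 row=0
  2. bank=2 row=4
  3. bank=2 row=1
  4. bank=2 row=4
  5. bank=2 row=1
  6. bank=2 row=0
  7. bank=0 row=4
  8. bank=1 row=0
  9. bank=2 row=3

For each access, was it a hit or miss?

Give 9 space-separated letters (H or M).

Acc 1: bank1 row0 -> MISS (open row0); precharges=0
Acc 2: bank2 row4 -> MISS (open row4); precharges=0
Acc 3: bank2 row1 -> MISS (open row1); precharges=1
Acc 4: bank2 row4 -> MISS (open row4); precharges=2
Acc 5: bank2 row1 -> MISS (open row1); precharges=3
Acc 6: bank2 row0 -> MISS (open row0); precharges=4
Acc 7: bank0 row4 -> MISS (open row4); precharges=4
Acc 8: bank1 row0 -> HIT
Acc 9: bank2 row3 -> MISS (open row3); precharges=5

Answer: M M M M M M M H M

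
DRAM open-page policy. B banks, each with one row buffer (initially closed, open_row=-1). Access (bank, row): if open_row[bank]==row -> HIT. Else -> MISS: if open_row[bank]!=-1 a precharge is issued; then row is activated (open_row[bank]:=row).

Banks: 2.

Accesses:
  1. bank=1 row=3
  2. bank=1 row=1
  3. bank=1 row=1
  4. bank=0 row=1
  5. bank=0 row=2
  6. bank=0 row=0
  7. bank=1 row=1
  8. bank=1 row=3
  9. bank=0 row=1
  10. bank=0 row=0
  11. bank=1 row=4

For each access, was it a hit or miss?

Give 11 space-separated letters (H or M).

Acc 1: bank1 row3 -> MISS (open row3); precharges=0
Acc 2: bank1 row1 -> MISS (open row1); precharges=1
Acc 3: bank1 row1 -> HIT
Acc 4: bank0 row1 -> MISS (open row1); precharges=1
Acc 5: bank0 row2 -> MISS (open row2); precharges=2
Acc 6: bank0 row0 -> MISS (open row0); precharges=3
Acc 7: bank1 row1 -> HIT
Acc 8: bank1 row3 -> MISS (open row3); precharges=4
Acc 9: bank0 row1 -> MISS (open row1); precharges=5
Acc 10: bank0 row0 -> MISS (open row0); precharges=6
Acc 11: bank1 row4 -> MISS (open row4); precharges=7

Answer: M M H M M M H M M M M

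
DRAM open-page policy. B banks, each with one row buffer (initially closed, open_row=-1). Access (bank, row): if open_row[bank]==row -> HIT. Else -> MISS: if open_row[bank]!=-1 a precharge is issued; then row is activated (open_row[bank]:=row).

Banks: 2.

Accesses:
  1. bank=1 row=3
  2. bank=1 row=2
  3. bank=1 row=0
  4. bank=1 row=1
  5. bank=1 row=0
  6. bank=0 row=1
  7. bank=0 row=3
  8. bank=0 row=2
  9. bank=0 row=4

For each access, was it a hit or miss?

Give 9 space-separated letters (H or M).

Acc 1: bank1 row3 -> MISS (open row3); precharges=0
Acc 2: bank1 row2 -> MISS (open row2); precharges=1
Acc 3: bank1 row0 -> MISS (open row0); precharges=2
Acc 4: bank1 row1 -> MISS (open row1); precharges=3
Acc 5: bank1 row0 -> MISS (open row0); precharges=4
Acc 6: bank0 row1 -> MISS (open row1); precharges=4
Acc 7: bank0 row3 -> MISS (open row3); precharges=5
Acc 8: bank0 row2 -> MISS (open row2); precharges=6
Acc 9: bank0 row4 -> MISS (open row4); precharges=7

Answer: M M M M M M M M M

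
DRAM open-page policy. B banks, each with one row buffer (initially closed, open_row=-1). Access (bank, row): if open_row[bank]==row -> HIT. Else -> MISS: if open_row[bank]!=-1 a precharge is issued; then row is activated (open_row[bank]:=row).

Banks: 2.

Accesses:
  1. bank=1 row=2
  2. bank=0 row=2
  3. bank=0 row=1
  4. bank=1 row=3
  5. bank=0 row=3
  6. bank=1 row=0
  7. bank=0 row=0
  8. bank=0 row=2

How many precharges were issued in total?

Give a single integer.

Answer: 6

Derivation:
Acc 1: bank1 row2 -> MISS (open row2); precharges=0
Acc 2: bank0 row2 -> MISS (open row2); precharges=0
Acc 3: bank0 row1 -> MISS (open row1); precharges=1
Acc 4: bank1 row3 -> MISS (open row3); precharges=2
Acc 5: bank0 row3 -> MISS (open row3); precharges=3
Acc 6: bank1 row0 -> MISS (open row0); precharges=4
Acc 7: bank0 row0 -> MISS (open row0); precharges=5
Acc 8: bank0 row2 -> MISS (open row2); precharges=6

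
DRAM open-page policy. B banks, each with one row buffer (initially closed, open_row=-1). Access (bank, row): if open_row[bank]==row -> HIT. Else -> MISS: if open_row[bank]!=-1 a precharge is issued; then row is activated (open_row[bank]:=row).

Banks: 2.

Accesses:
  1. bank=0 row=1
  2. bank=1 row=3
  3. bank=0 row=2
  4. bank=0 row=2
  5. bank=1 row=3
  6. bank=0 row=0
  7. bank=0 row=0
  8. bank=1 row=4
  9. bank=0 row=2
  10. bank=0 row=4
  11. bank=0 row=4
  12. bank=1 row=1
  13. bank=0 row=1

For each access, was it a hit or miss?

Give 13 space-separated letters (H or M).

Answer: M M M H H M H M M M H M M

Derivation:
Acc 1: bank0 row1 -> MISS (open row1); precharges=0
Acc 2: bank1 row3 -> MISS (open row3); precharges=0
Acc 3: bank0 row2 -> MISS (open row2); precharges=1
Acc 4: bank0 row2 -> HIT
Acc 5: bank1 row3 -> HIT
Acc 6: bank0 row0 -> MISS (open row0); precharges=2
Acc 7: bank0 row0 -> HIT
Acc 8: bank1 row4 -> MISS (open row4); precharges=3
Acc 9: bank0 row2 -> MISS (open row2); precharges=4
Acc 10: bank0 row4 -> MISS (open row4); precharges=5
Acc 11: bank0 row4 -> HIT
Acc 12: bank1 row1 -> MISS (open row1); precharges=6
Acc 13: bank0 row1 -> MISS (open row1); precharges=7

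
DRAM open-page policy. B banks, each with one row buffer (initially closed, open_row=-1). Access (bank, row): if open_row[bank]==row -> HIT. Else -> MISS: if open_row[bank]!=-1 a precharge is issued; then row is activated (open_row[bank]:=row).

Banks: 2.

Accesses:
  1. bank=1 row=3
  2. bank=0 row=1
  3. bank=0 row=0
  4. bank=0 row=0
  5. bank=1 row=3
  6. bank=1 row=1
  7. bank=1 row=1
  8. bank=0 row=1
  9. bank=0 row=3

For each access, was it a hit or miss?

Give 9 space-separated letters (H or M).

Answer: M M M H H M H M M

Derivation:
Acc 1: bank1 row3 -> MISS (open row3); precharges=0
Acc 2: bank0 row1 -> MISS (open row1); precharges=0
Acc 3: bank0 row0 -> MISS (open row0); precharges=1
Acc 4: bank0 row0 -> HIT
Acc 5: bank1 row3 -> HIT
Acc 6: bank1 row1 -> MISS (open row1); precharges=2
Acc 7: bank1 row1 -> HIT
Acc 8: bank0 row1 -> MISS (open row1); precharges=3
Acc 9: bank0 row3 -> MISS (open row3); precharges=4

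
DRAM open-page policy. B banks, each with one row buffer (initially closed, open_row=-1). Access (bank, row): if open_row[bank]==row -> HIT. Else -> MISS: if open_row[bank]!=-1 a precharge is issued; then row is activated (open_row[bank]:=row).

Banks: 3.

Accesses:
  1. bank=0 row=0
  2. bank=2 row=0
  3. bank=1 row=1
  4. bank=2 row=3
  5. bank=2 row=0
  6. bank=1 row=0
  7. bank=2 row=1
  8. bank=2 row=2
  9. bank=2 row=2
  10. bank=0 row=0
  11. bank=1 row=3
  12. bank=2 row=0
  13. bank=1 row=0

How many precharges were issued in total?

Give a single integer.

Acc 1: bank0 row0 -> MISS (open row0); precharges=0
Acc 2: bank2 row0 -> MISS (open row0); precharges=0
Acc 3: bank1 row1 -> MISS (open row1); precharges=0
Acc 4: bank2 row3 -> MISS (open row3); precharges=1
Acc 5: bank2 row0 -> MISS (open row0); precharges=2
Acc 6: bank1 row0 -> MISS (open row0); precharges=3
Acc 7: bank2 row1 -> MISS (open row1); precharges=4
Acc 8: bank2 row2 -> MISS (open row2); precharges=5
Acc 9: bank2 row2 -> HIT
Acc 10: bank0 row0 -> HIT
Acc 11: bank1 row3 -> MISS (open row3); precharges=6
Acc 12: bank2 row0 -> MISS (open row0); precharges=7
Acc 13: bank1 row0 -> MISS (open row0); precharges=8

Answer: 8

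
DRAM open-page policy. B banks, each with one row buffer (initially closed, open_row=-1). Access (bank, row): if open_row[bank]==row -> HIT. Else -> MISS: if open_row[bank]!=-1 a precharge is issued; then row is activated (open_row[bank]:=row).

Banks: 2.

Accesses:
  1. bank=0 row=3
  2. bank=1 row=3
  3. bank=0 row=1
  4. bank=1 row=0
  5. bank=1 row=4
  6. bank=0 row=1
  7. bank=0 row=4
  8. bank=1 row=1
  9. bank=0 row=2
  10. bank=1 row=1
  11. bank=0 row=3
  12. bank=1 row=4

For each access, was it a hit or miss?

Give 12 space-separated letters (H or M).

Answer: M M M M M H M M M H M M

Derivation:
Acc 1: bank0 row3 -> MISS (open row3); precharges=0
Acc 2: bank1 row3 -> MISS (open row3); precharges=0
Acc 3: bank0 row1 -> MISS (open row1); precharges=1
Acc 4: bank1 row0 -> MISS (open row0); precharges=2
Acc 5: bank1 row4 -> MISS (open row4); precharges=3
Acc 6: bank0 row1 -> HIT
Acc 7: bank0 row4 -> MISS (open row4); precharges=4
Acc 8: bank1 row1 -> MISS (open row1); precharges=5
Acc 9: bank0 row2 -> MISS (open row2); precharges=6
Acc 10: bank1 row1 -> HIT
Acc 11: bank0 row3 -> MISS (open row3); precharges=7
Acc 12: bank1 row4 -> MISS (open row4); precharges=8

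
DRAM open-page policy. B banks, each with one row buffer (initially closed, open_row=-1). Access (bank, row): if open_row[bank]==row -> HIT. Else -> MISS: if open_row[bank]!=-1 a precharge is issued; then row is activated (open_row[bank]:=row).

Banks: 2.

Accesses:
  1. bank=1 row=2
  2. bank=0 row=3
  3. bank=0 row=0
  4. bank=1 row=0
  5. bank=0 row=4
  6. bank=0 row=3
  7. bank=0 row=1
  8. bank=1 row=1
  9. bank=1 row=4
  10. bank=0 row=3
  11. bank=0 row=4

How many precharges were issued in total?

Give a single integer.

Answer: 9

Derivation:
Acc 1: bank1 row2 -> MISS (open row2); precharges=0
Acc 2: bank0 row3 -> MISS (open row3); precharges=0
Acc 3: bank0 row0 -> MISS (open row0); precharges=1
Acc 4: bank1 row0 -> MISS (open row0); precharges=2
Acc 5: bank0 row4 -> MISS (open row4); precharges=3
Acc 6: bank0 row3 -> MISS (open row3); precharges=4
Acc 7: bank0 row1 -> MISS (open row1); precharges=5
Acc 8: bank1 row1 -> MISS (open row1); precharges=6
Acc 9: bank1 row4 -> MISS (open row4); precharges=7
Acc 10: bank0 row3 -> MISS (open row3); precharges=8
Acc 11: bank0 row4 -> MISS (open row4); precharges=9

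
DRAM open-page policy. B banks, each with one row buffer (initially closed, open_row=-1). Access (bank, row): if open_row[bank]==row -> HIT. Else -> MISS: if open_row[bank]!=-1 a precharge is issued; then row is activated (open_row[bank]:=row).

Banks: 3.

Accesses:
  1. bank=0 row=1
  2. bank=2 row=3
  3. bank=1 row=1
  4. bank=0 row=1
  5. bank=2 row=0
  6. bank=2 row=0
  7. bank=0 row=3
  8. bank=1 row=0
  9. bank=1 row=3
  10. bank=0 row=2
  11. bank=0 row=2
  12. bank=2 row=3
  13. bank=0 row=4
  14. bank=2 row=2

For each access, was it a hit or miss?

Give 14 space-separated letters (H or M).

Acc 1: bank0 row1 -> MISS (open row1); precharges=0
Acc 2: bank2 row3 -> MISS (open row3); precharges=0
Acc 3: bank1 row1 -> MISS (open row1); precharges=0
Acc 4: bank0 row1 -> HIT
Acc 5: bank2 row0 -> MISS (open row0); precharges=1
Acc 6: bank2 row0 -> HIT
Acc 7: bank0 row3 -> MISS (open row3); precharges=2
Acc 8: bank1 row0 -> MISS (open row0); precharges=3
Acc 9: bank1 row3 -> MISS (open row3); precharges=4
Acc 10: bank0 row2 -> MISS (open row2); precharges=5
Acc 11: bank0 row2 -> HIT
Acc 12: bank2 row3 -> MISS (open row3); precharges=6
Acc 13: bank0 row4 -> MISS (open row4); precharges=7
Acc 14: bank2 row2 -> MISS (open row2); precharges=8

Answer: M M M H M H M M M M H M M M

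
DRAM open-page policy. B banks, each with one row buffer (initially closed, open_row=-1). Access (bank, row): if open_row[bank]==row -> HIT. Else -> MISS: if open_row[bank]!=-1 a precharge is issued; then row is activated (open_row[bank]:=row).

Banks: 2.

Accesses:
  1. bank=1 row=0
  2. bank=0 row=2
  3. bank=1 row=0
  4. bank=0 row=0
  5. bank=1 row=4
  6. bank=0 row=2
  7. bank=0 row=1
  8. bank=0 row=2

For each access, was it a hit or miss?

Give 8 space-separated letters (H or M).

Answer: M M H M M M M M

Derivation:
Acc 1: bank1 row0 -> MISS (open row0); precharges=0
Acc 2: bank0 row2 -> MISS (open row2); precharges=0
Acc 3: bank1 row0 -> HIT
Acc 4: bank0 row0 -> MISS (open row0); precharges=1
Acc 5: bank1 row4 -> MISS (open row4); precharges=2
Acc 6: bank0 row2 -> MISS (open row2); precharges=3
Acc 7: bank0 row1 -> MISS (open row1); precharges=4
Acc 8: bank0 row2 -> MISS (open row2); precharges=5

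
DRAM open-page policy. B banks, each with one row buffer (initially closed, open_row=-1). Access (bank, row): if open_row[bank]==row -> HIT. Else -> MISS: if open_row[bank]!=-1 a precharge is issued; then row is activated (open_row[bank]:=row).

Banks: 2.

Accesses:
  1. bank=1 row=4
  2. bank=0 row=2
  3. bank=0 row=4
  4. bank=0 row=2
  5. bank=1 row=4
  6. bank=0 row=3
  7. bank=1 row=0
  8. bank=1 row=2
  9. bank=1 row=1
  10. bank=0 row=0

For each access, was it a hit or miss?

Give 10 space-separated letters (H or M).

Acc 1: bank1 row4 -> MISS (open row4); precharges=0
Acc 2: bank0 row2 -> MISS (open row2); precharges=0
Acc 3: bank0 row4 -> MISS (open row4); precharges=1
Acc 4: bank0 row2 -> MISS (open row2); precharges=2
Acc 5: bank1 row4 -> HIT
Acc 6: bank0 row3 -> MISS (open row3); precharges=3
Acc 7: bank1 row0 -> MISS (open row0); precharges=4
Acc 8: bank1 row2 -> MISS (open row2); precharges=5
Acc 9: bank1 row1 -> MISS (open row1); precharges=6
Acc 10: bank0 row0 -> MISS (open row0); precharges=7

Answer: M M M M H M M M M M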